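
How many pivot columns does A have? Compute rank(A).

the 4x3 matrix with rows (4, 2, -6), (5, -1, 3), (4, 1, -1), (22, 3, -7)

rank(A) = 3

Row reduction:
R2 <- R2 - (5/4)*R1:  [    0  -7/2  21/2 ]
R3 <- R3 - (1)*R1:  [  0  -1   5 ]
R4 <- R4 - (11/2)*R1:  [  0  -8  26 ]
R3 <- R3 - (2/7)*R2:  [ 0  0  2 ]
R4 <- R4 - (16/7)*R2:  [ 0  0  2 ]
R4 <- R4 - (1)*R3:  [ 0  0  0 ]
Row echelon form:
[ 4     2    -6 ]
[ 0  -7/2  21/2 ]
[ 0     0     2 ]
[ 0     0     0 ]
Nonzero rows / pivot columns: 3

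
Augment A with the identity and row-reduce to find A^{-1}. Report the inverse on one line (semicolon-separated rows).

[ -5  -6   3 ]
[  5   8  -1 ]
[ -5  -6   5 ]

inverse = [-17/10 -3/5 9/10; 1 1/2 -1/2; -1/2 0 1/2]

Gauss-Jordan on [A | I]:
R1 <- (1/-5)*R1:  [    1   6/5  -3/5  |  -1/5     0     0 ]
R2 <- R2 - (5)*R1:  [ 0  2  2  |  1  1  0 ]
R3 <- R3 - (-5)*R1:  [  0   0   2  |  -1   0   1 ]
R2 <- (1/2)*R2:  [   0    1    1  |  1/2  1/2    0 ]
R1 <- R1 - (6/5)*R2:  [    1     0  -9/5  |  -4/5  -3/5     0 ]
R3 <- (1/2)*R3:  [    0     0     1  |  -1/2     0   1/2 ]
R1 <- R1 - (-9/5)*R3:  [      1       0       0  |  -17/10    -3/5    9/10 ]
R2 <- R2 - (1)*R3:  [    0     1     0  |     1   1/2  -1/2 ]
Right block of [I | A^{-1}] is the inverse:
[ -17/10  -3/5  9/10 ]
[      1   1/2  -1/2 ]
[   -1/2     0   1/2 ]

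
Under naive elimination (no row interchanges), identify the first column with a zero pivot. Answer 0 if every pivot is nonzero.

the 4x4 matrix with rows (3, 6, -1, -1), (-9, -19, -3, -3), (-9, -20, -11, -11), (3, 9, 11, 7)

first zero-pivot column = 0

Naive forward elimination:
R2 <- R2 - (-3)*R1:  [  0  -1  -6  -6 ]
R3 <- R3 - (-3)*R1:  [   0   -2  -14  -14 ]
R4 <- R4 - (1)*R1:  [  0   3  12   8 ]
R3 <- R3 - (2)*R2:  [  0   0  -2  -2 ]
R4 <- R4 - (-3)*R2:  [   0    0   -6  -10 ]
R4 <- R4 - (3)*R3:  [  0   0   0  -4 ]
All pivots nonzero; naive elimination completes without hitting a zero pivot.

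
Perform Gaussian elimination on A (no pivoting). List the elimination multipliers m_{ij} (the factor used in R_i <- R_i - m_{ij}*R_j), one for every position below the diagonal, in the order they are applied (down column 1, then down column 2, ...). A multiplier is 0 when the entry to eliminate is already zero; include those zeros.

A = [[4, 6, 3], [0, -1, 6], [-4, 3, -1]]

Forward elimination:
R2: entry in column 1 is already 0 -> m_{21} = 0 (no row operation needed)
R3 <- R3 - (-1)*R1:  [ 0  9  2 ]
R3 <- R3 - (-9)*R2:  [  0   0  56 ]
Multipliers (in order of application): m_{21} = 0, m_{31} = -1, m_{32} = -9

multipliers: 0, -1, -9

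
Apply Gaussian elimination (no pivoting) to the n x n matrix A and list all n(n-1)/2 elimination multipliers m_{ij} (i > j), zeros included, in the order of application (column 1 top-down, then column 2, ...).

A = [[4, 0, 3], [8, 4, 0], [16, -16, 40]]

Forward elimination:
R2 <- R2 - (2)*R1:  [  0   4  -6 ]
R3 <- R3 - (4)*R1:  [   0  -16   28 ]
R3 <- R3 - (-4)*R2:  [ 0  0  4 ]
Multipliers (in order of application): m_{21} = 2, m_{31} = 4, m_{32} = -4

multipliers: 2, 4, -4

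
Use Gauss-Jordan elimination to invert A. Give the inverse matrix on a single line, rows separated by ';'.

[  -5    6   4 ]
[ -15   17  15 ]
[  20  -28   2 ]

Gauss-Jordan on [A | I]:
R1 <- (1/-5)*R1:  [    1  -6/5  -4/5  |  -1/5     0     0 ]
R2 <- R2 - (-15)*R1:  [  0  -1   3  |  -3   1   0 ]
R3 <- R3 - (20)*R1:  [  0  -4  18  |   4   0   1 ]
R2 <- (1/-1)*R2:  [  0   1  -3  |   3  -1   0 ]
R1 <- R1 - (-6/5)*R2:  [     1      0  -22/5  |   17/5   -6/5      0 ]
R3 <- R3 - (-4)*R2:  [  0   0   6  |  16  -4   1 ]
R3 <- (1/6)*R3:  [    0     0     1  |   8/3  -2/3   1/6 ]
R1 <- R1 - (-22/5)*R3:  [      1       0       0  |  227/15  -62/15   11/15 ]
R2 <- R2 - (-3)*R3:  [   0    1    0  |   11   -3  1/2 ]
Right block of [I | A^{-1}] is the inverse:
[ 227/15  -62/15  11/15 ]
[     11      -3    1/2 ]
[    8/3    -2/3    1/6 ]

inverse = [227/15 -62/15 11/15; 11 -3 1/2; 8/3 -2/3 1/6]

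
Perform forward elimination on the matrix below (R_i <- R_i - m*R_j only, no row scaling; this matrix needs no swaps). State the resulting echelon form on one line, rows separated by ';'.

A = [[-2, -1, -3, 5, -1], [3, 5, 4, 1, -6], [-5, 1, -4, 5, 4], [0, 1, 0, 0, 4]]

REF = [-2 -1 -3 5 -1; 0 7/2 -1/2 17/2 -15/2; 0 0 4 -16 14; 0 0 0 -13/7 79/14]

Forward elimination:
R2 <- R2 - (-3/2)*R1:  [     0    7/2   -1/2   17/2  -15/2 ]
R3 <- R3 - (5/2)*R1:  [     0    7/2    7/2  -15/2   13/2 ]
R3 <- R3 - (1)*R2:  [   0    0    4  -16   14 ]
R4 <- R4 - (2/7)*R2:  [     0      0    1/7  -17/7   43/7 ]
R4 <- R4 - (1/28)*R3:  [     0      0      0  -13/7  79/14 ]
Row echelon form:
[ -2   -1    -3      5     -1 ]
[  0  7/2  -1/2   17/2  -15/2 ]
[  0    0     4    -16     14 ]
[  0    0     0  -13/7  79/14 ]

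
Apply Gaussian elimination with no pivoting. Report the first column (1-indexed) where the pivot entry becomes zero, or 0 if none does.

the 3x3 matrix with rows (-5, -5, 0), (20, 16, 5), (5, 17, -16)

first zero-pivot column = 0

Naive forward elimination:
R2 <- R2 - (-4)*R1:  [  0  -4   5 ]
R3 <- R3 - (-1)*R1:  [   0   12  -16 ]
R3 <- R3 - (-3)*R2:  [  0   0  -1 ]
All pivots nonzero; naive elimination completes without hitting a zero pivot.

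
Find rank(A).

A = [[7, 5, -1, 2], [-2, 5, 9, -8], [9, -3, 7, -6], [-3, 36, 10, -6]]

rank(A) = 3

Row reduction:
R2 <- R2 - (-2/7)*R1:  [     0   45/7   61/7  -52/7 ]
R3 <- R3 - (9/7)*R1:  [     0  -66/7   58/7  -60/7 ]
R4 <- R4 - (-3/7)*R1:  [     0  267/7   67/7  -36/7 ]
R3 <- R3 - (-22/15)*R2:  [       0        0   316/15  -292/15 ]
R4 <- R4 - (89/15)*R2:  [       0        0  -632/15   584/15 ]
R4 <- R4 - (-2)*R3:  [ 0  0  0  0 ]
Row echelon form:
[ 7     5      -1        2 ]
[ 0  45/7    61/7    -52/7 ]
[ 0     0  316/15  -292/15 ]
[ 0     0       0        0 ]
Nonzero rows / pivot columns: 3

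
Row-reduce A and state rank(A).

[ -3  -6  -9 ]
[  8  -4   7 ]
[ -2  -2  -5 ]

rank(A) = 3

Row reduction:
R2 <- R2 - (-8/3)*R1:  [   0  -20  -17 ]
R3 <- R3 - (2/3)*R1:  [ 0  2  1 ]
R3 <- R3 - (-1/10)*R2:  [     0      0  -7/10 ]
Row echelon form:
[ -3   -6     -9 ]
[  0  -20    -17 ]
[  0    0  -7/10 ]
Nonzero rows / pivot columns: 3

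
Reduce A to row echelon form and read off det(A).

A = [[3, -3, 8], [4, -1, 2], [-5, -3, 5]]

Forward elimination:
R2 <- R2 - (4/3)*R1:  [     0      3  -26/3 ]
R3 <- R3 - (-5/3)*R1:  [    0    -8  55/3 ]
R3 <- R3 - (-8/3)*R2:  [     0      0  -43/9 ]
Upper-triangular form:
[ 3  -3      8 ]
[ 0   3  -26/3 ]
[ 0   0  -43/9 ]
det(A) = (-1)^0 * (3) * (3) * (-43/9) = -43  (0 row swaps -> sign +1)

det(A) = -43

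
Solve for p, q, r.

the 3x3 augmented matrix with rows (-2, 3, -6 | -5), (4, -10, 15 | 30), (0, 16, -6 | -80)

(-5, -5, 0)

Forward elimination on [A|b]:
R2 <- R2 - (-2)*R1:  [  0  -4   3  20 ]
R3 <- R3 - (-4)*R2:  [ 0  0  6  0 ]
Row echelon form:
[ -2   3  -6  |  -5 ]
[  0  -4   3  |  20 ]
[  0   0   6  |   0 ]
Back-substitution:
r = (0) / 6 = 0
q = (20 - (3)*(0)) / -4 = -5
p = (-5 - (3)*(-5) - (-6)*(0)) / -2 = -5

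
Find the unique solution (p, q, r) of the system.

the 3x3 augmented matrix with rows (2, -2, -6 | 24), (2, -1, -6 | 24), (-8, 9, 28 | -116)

(-3, 0, -5)

Forward elimination on [A|b]:
R2 <- R2 - (1)*R1:  [ 0  1  0  0 ]
R3 <- R3 - (-4)*R1:  [   0    1    4  -20 ]
R3 <- R3 - (1)*R2:  [   0    0    4  -20 ]
Row echelon form:
[ 2  -2  -6  |   24 ]
[ 0   1   0  |    0 ]
[ 0   0   4  |  -20 ]
Back-substitution:
r = (-20) / 4 = -5
q = (0) / 1 = 0
p = (24 - (-2)*(0) - (-6)*(-5)) / 2 = -3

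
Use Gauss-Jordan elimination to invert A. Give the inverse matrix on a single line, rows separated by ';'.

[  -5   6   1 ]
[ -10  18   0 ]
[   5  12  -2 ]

inverse = [6/25 -4/25 3/25; 2/15 -1/30 1/15; 7/5 -3/5 1/5]

Gauss-Jordan on [A | I]:
R1 <- (1/-5)*R1:  [    1  -6/5  -1/5  |  -1/5     0     0 ]
R2 <- R2 - (-10)*R1:  [  0   6  -2  |  -2   1   0 ]
R3 <- R3 - (5)*R1:  [  0  18  -1  |   1   0   1 ]
R2 <- (1/6)*R2:  [    0     1  -1/3  |  -1/3   1/6     0 ]
R1 <- R1 - (-6/5)*R2:  [    1     0  -3/5  |  -3/5   1/5     0 ]
R3 <- R3 - (18)*R2:  [  0   0   5  |   7  -3   1 ]
R3 <- (1/5)*R3:  [    0     0     1  |   7/5  -3/5   1/5 ]
R1 <- R1 - (-3/5)*R3:  [     1      0      0  |   6/25  -4/25   3/25 ]
R2 <- R2 - (-1/3)*R3:  [     0      1      0  |   2/15  -1/30   1/15 ]
Right block of [I | A^{-1}] is the inverse:
[ 6/25  -4/25  3/25 ]
[ 2/15  -1/30  1/15 ]
[  7/5   -3/5   1/5 ]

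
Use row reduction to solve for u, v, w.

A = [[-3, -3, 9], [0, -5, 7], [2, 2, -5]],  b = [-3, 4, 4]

(5, 2, 2)

Forward elimination on [A|b]:
R3 <- R3 - (-2/3)*R1:  [ 0  0  1  2 ]
Row echelon form:
[ -3  -3  9  |  -3 ]
[  0  -5  7  |   4 ]
[  0   0  1  |   2 ]
Back-substitution:
w = (2) / 1 = 2
v = (4 - (7)*(2)) / -5 = 2
u = (-3 - (-3)*(2) - (9)*(2)) / -3 = 5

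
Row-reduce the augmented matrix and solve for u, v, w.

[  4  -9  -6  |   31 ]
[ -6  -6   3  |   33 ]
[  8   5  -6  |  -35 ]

(1, -5, 3)

Forward elimination on [A|b]:
R2 <- R2 - (-3/2)*R1:  [     0  -39/2     -6  159/2 ]
R3 <- R3 - (2)*R1:  [   0   23    6  -97 ]
R3 <- R3 - (-46/39)*R2:  [      0       0  -14/13  -42/13 ]
Row echelon form:
[ 4     -9      -6  |      31 ]
[ 0  -39/2      -6  |   159/2 ]
[ 0      0  -14/13  |  -42/13 ]
Back-substitution:
w = (-42/13) / (-14/13) = 3
v = (159/2 - (-6)*(3)) / (-39/2) = -5
u = (31 - (-9)*(-5) - (-6)*(3)) / 4 = 1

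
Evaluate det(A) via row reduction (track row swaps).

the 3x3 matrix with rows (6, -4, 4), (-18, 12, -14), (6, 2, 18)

det(A) = 72

Forward elimination:
R2 <- R2 - (-3)*R1:  [  0   0  -2 ]
R3 <- R3 - (1)*R1:  [  0   6  14 ]
R2 <-> R3   (pivot in column 2 was zero)
[ 6  -4   4 ]
[ 0   6  14 ]
[ 0   0  -2 ]
Upper-triangular form:
[ 6  -4   4 ]
[ 0   6  14 ]
[ 0   0  -2 ]
det(A) = (-1)^1 * (6) * (6) * (-2) = 72  (1 row swap -> sign -1)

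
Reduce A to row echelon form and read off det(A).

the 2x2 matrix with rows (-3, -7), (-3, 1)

Forward elimination:
R2 <- R2 - (1)*R1:  [ 0  8 ]
Upper-triangular form:
[ -3  -7 ]
[  0   8 ]
det(A) = (-1)^0 * (-3) * (8) = -24  (0 row swaps -> sign +1)

det(A) = -24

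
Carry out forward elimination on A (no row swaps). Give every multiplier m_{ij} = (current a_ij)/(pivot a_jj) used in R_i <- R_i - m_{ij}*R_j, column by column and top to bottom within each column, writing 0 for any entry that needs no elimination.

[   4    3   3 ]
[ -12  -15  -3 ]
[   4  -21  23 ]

Forward elimination:
R2 <- R2 - (-3)*R1:  [  0  -6   6 ]
R3 <- R3 - (1)*R1:  [   0  -24   20 ]
R3 <- R3 - (4)*R2:  [  0   0  -4 ]
Multipliers (in order of application): m_{21} = -3, m_{31} = 1, m_{32} = 4

multipliers: -3, 1, 4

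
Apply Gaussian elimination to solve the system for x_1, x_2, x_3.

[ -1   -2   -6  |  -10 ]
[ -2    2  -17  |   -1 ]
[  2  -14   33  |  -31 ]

(-4, 4, 1)

Forward elimination on [A|b]:
R2 <- R2 - (2)*R1:  [  0   6  -5  19 ]
R3 <- R3 - (-2)*R1:  [   0  -18   21  -51 ]
R3 <- R3 - (-3)*R2:  [ 0  0  6  6 ]
Row echelon form:
[ -1  -2  -6  |  -10 ]
[  0   6  -5  |   19 ]
[  0   0   6  |    6 ]
Back-substitution:
x_3 = (6) / 6 = 1
x_2 = (19 - (-5)*(1)) / 6 = 4
x_1 = (-10 - (-2)*(4) - (-6)*(1)) / -1 = -4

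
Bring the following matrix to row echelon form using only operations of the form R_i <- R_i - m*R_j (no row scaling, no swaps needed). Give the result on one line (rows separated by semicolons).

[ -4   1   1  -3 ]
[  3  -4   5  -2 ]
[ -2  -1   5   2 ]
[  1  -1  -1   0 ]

REF = [-4 1 1 -3; 0 -13/4 23/4 -17/4; 0 0 24/13 71/13; 0 0 0 51/8]

Forward elimination:
R2 <- R2 - (-3/4)*R1:  [     0  -13/4   23/4  -17/4 ]
R3 <- R3 - (1/2)*R1:  [    0  -3/2   9/2   7/2 ]
R4 <- R4 - (-1/4)*R1:  [    0  -3/4  -3/4  -3/4 ]
R3 <- R3 - (6/13)*R2:  [     0      0  24/13  71/13 ]
R4 <- R4 - (3/13)*R2:  [      0       0  -27/13    3/13 ]
R4 <- R4 - (-9/8)*R3:  [    0     0     0  51/8 ]
Row echelon form:
[ -4      1      1     -3 ]
[  0  -13/4   23/4  -17/4 ]
[  0      0  24/13  71/13 ]
[  0      0      0   51/8 ]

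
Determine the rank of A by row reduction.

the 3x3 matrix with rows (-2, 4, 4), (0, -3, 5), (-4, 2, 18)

Row reduction:
R3 <- R3 - (2)*R1:  [  0  -6  10 ]
R3 <- R3 - (2)*R2:  [ 0  0  0 ]
Row echelon form:
[ -2   4  4 ]
[  0  -3  5 ]
[  0   0  0 ]
Nonzero rows / pivot columns: 2

rank(A) = 2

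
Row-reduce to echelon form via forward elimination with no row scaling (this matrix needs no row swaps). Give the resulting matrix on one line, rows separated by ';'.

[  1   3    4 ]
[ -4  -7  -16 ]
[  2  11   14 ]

Forward elimination:
R2 <- R2 - (-4)*R1:  [ 0  5  0 ]
R3 <- R3 - (2)*R1:  [ 0  5  6 ]
R3 <- R3 - (1)*R2:  [ 0  0  6 ]
Row echelon form:
[ 1  3  4 ]
[ 0  5  0 ]
[ 0  0  6 ]

REF = [1 3 4; 0 5 0; 0 0 6]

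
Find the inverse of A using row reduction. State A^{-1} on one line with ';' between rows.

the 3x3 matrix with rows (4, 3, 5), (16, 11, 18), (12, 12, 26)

inverse = [-7/2 9/10 1/20; 10 -11/5 -2/5; -3 3/5 1/5]

Gauss-Jordan on [A | I]:
R1 <- (1/4)*R1:  [   1  3/4  5/4  |  1/4    0    0 ]
R2 <- R2 - (16)*R1:  [  0  -1  -2  |  -4   1   0 ]
R3 <- R3 - (12)*R1:  [  0   3  11  |  -3   0   1 ]
R2 <- (1/-1)*R2:  [  0   1   2  |   4  -1   0 ]
R1 <- R1 - (3/4)*R2:  [     1      0   -1/4  |  -11/4    3/4      0 ]
R3 <- R3 - (3)*R2:  [   0    0    5  |  -15    3    1 ]
R3 <- (1/5)*R3:  [   0    0    1  |   -3  3/5  1/5 ]
R1 <- R1 - (-1/4)*R3:  [    1     0     0  |  -7/2  9/10  1/20 ]
R2 <- R2 - (2)*R3:  [     0      1      0  |     10  -11/5   -2/5 ]
Right block of [I | A^{-1}] is the inverse:
[ -7/2   9/10  1/20 ]
[   10  -11/5  -2/5 ]
[   -3    3/5   1/5 ]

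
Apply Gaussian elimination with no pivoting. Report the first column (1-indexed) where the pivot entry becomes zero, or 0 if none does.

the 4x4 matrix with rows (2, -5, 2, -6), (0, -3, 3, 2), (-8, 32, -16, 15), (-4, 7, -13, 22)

first zero-pivot column = 0

Naive forward elimination:
R3 <- R3 - (-4)*R1:  [  0  12  -8  -9 ]
R4 <- R4 - (-2)*R1:  [  0  -3  -9  10 ]
R3 <- R3 - (-4)*R2:  [  0   0   4  -1 ]
R4 <- R4 - (1)*R2:  [   0    0  -12    8 ]
R4 <- R4 - (-3)*R3:  [ 0  0  0  5 ]
All pivots nonzero; naive elimination completes without hitting a zero pivot.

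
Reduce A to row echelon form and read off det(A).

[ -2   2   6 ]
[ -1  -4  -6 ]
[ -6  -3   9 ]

det(A) = 72

Forward elimination:
R2 <- R2 - (1/2)*R1:  [  0  -5  -9 ]
R3 <- R3 - (3)*R1:  [  0  -9  -9 ]
R3 <- R3 - (9/5)*R2:  [    0     0  36/5 ]
Upper-triangular form:
[ -2   2     6 ]
[  0  -5    -9 ]
[  0   0  36/5 ]
det(A) = (-1)^0 * (-2) * (-5) * (36/5) = 72  (0 row swaps -> sign +1)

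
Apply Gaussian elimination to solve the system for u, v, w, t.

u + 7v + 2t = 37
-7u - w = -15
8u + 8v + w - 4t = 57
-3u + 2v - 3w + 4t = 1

Forward elimination on [A|b]:
R2 <- R2 - (-7)*R1:  [   0   49   -1   14  244 ]
R3 <- R3 - (8)*R1:  [    0   -48     1   -20  -239 ]
R4 <- R4 - (-3)*R1:  [   0   23   -3   10  112 ]
R3 <- R3 - (-48/49)*R2:  [     0      0   1/49  -44/7   1/49 ]
R4 <- R4 - (23/49)*R2:  [       0        0  -124/49     24/7  -124/49 ]
R4 <- R4 - (-124)*R3:  [    0     0     0  -776     0 ]
Row echelon form:
[ 1   7     0      2  |    37 ]
[ 0  49    -1     14  |   244 ]
[ 0   0  1/49  -44/7  |  1/49 ]
[ 0   0     0   -776  |     0 ]
Back-substitution:
t = (0) / -776 = 0
w = (1/49 - (-44/7)*(0)) / (1/49) = 1
v = (244 - (-1)*(1) - (14)*(0)) / 49 = 5
u = (37 - (7)*(5) - (2)*(0)) / 1 = 2

(2, 5, 1, 0)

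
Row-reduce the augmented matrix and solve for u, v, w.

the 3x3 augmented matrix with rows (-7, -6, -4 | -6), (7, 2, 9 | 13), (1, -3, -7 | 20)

Forward elimination on [A|b]:
R2 <- R2 - (-1)*R1:  [  0  -4   5   7 ]
R3 <- R3 - (-1/7)*R1:  [     0  -27/7  -53/7  134/7 ]
R3 <- R3 - (27/28)*R2:  [       0        0  -347/28   347/28 ]
Row echelon form:
[ -7  -6       -4  |      -6 ]
[  0  -4        5  |       7 ]
[  0   0  -347/28  |  347/28 ]
Back-substitution:
w = (347/28) / (-347/28) = -1
v = (7 - (5)*(-1)) / -4 = -3
u = (-6 - (-6)*(-3) - (-4)*(-1)) / -7 = 4

(4, -3, -1)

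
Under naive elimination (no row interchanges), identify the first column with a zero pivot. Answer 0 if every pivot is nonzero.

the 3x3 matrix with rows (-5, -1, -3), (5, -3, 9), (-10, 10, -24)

Naive forward elimination:
R2 <- R2 - (-1)*R1:  [  0  -4   6 ]
R3 <- R3 - (2)*R1:  [   0   12  -18 ]
R3 <- R3 - (-3)*R2:  [ 0  0  0 ]
Matrix at this point:
[ -5  -1  -3 ]
[  0  -4   6 ]
[  0   0   0 ]
Pivot entry (3,3) in the last row is zero and there are no rows below to swap with -> zero pivot in column 3 (A is singular).

first zero-pivot column = 3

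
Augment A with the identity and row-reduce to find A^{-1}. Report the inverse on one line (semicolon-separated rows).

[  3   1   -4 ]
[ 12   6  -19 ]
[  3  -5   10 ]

inverse = [-7/6 1/3 1/6; -59/10 7/5 3/10; -13/5 3/5 1/5]

Gauss-Jordan on [A | I]:
R1 <- (1/3)*R1:  [    1   1/3  -4/3  |   1/3     0     0 ]
R2 <- R2 - (12)*R1:  [  0   2  -3  |  -4   1   0 ]
R3 <- R3 - (3)*R1:  [  0  -6  14  |  -1   0   1 ]
R2 <- (1/2)*R2:  [    0     1  -3/2  |    -2   1/2     0 ]
R1 <- R1 - (1/3)*R2:  [    1     0  -5/6  |     1  -1/6     0 ]
R3 <- R3 - (-6)*R2:  [   0    0    5  |  -13    3    1 ]
R3 <- (1/5)*R3:  [     0      0      1  |  -13/5    3/5    1/5 ]
R1 <- R1 - (-5/6)*R3:  [    1     0     0  |  -7/6   1/3   1/6 ]
R2 <- R2 - (-3/2)*R3:  [      0       1       0  |  -59/10     7/5    3/10 ]
Right block of [I | A^{-1}] is the inverse:
[   -7/6  1/3   1/6 ]
[ -59/10  7/5  3/10 ]
[  -13/5  3/5   1/5 ]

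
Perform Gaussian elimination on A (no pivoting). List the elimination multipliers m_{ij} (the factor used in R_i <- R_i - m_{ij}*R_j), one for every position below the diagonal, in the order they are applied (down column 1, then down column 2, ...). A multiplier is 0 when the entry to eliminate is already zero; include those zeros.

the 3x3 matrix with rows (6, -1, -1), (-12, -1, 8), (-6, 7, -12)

multipliers: -2, -1, -2

Forward elimination:
R2 <- R2 - (-2)*R1:  [  0  -3   6 ]
R3 <- R3 - (-1)*R1:  [   0    6  -13 ]
R3 <- R3 - (-2)*R2:  [  0   0  -1 ]
Multipliers (in order of application): m_{21} = -2, m_{31} = -1, m_{32} = -2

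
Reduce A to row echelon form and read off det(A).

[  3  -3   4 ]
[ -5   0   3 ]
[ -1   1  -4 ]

Forward elimination:
R2 <- R2 - (-5/3)*R1:  [    0    -5  29/3 ]
R3 <- R3 - (-1/3)*R1:  [    0     0  -8/3 ]
Upper-triangular form:
[ 3  -3     4 ]
[ 0  -5  29/3 ]
[ 0   0  -8/3 ]
det(A) = (-1)^0 * (3) * (-5) * (-8/3) = 40  (0 row swaps -> sign +1)

det(A) = 40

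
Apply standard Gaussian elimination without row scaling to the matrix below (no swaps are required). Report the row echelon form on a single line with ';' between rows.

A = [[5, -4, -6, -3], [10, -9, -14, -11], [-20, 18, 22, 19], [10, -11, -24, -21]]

REF = [5 -4 -6 -3; 0 -1 -2 -5; 0 0 -6 -3; 0 0 0 3]

Forward elimination:
R2 <- R2 - (2)*R1:  [  0  -1  -2  -5 ]
R3 <- R3 - (-4)*R1:  [  0   2  -2   7 ]
R4 <- R4 - (2)*R1:  [   0   -3  -12  -15 ]
R3 <- R3 - (-2)*R2:  [  0   0  -6  -3 ]
R4 <- R4 - (3)*R2:  [  0   0  -6   0 ]
R4 <- R4 - (1)*R3:  [ 0  0  0  3 ]
Row echelon form:
[ 5  -4  -6  -3 ]
[ 0  -1  -2  -5 ]
[ 0   0  -6  -3 ]
[ 0   0   0   3 ]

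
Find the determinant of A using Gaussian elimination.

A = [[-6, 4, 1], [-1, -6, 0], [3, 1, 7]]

det(A) = 297

Forward elimination:
R2 <- R2 - (1/6)*R1:  [     0  -20/3   -1/6 ]
R3 <- R3 - (-1/2)*R1:  [    0     3  15/2 ]
R3 <- R3 - (-9/20)*R2:  [      0       0  297/40 ]
Upper-triangular form:
[ -6      4       1 ]
[  0  -20/3    -1/6 ]
[  0      0  297/40 ]
det(A) = (-1)^0 * (-6) * (-20/3) * (297/40) = 297  (0 row swaps -> sign +1)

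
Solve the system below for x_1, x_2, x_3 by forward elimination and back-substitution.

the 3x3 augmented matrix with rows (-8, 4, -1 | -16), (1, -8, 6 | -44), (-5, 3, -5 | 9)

Forward elimination on [A|b]:
R2 <- R2 - (-1/8)*R1:  [     0  -15/2   47/8    -46 ]
R3 <- R3 - (5/8)*R1:  [     0    1/2  -35/8     19 ]
R3 <- R3 - (-1/15)*R2:  [       0        0  -239/60   239/15 ]
Row echelon form:
[ -8      4       -1  |     -16 ]
[  0  -15/2     47/8  |     -46 ]
[  0      0  -239/60  |  239/15 ]
Back-substitution:
x_3 = (239/15) / (-239/60) = -4
x_2 = (-46 - (47/8)*(-4)) / (-15/2) = 3
x_1 = (-16 - (4)*(3) - (-1)*(-4)) / -8 = 4

(4, 3, -4)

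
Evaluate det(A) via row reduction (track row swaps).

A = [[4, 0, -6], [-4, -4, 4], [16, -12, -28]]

det(A) = -32

Forward elimination:
R2 <- R2 - (-1)*R1:  [  0  -4  -2 ]
R3 <- R3 - (4)*R1:  [   0  -12   -4 ]
R3 <- R3 - (3)*R2:  [ 0  0  2 ]
Upper-triangular form:
[ 4   0  -6 ]
[ 0  -4  -2 ]
[ 0   0   2 ]
det(A) = (-1)^0 * (4) * (-4) * (2) = -32  (0 row swaps -> sign +1)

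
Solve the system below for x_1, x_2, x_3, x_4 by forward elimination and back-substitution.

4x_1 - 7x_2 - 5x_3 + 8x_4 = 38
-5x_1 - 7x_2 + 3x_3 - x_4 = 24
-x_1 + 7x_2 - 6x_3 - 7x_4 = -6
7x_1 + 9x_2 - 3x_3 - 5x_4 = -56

(-5, -2, -4, 3)

Forward elimination on [A|b]:
R2 <- R2 - (-5/4)*R1:  [     0  -63/4  -13/4      9  143/2 ]
R3 <- R3 - (-1/4)*R1:  [     0   21/4  -29/4     -5    7/2 ]
R4 <- R4 - (7/4)*R1:  [      0    85/4    23/4     -19  -245/2 ]
R3 <- R3 - (-1/3)*R2:  [     0      0  -25/3     -2   82/3 ]
R4 <- R4 - (-85/63)*R2:  [        0         0     86/63     -48/7  -1640/63 ]
R4 <- R4 - (-86/525)*R3:  [         0          0          0  -3772/525  -3772/175 ]
Row echelon form:
[ 4     -7     -5          8  |         38 ]
[ 0  -63/4  -13/4          9  |      143/2 ]
[ 0      0  -25/3         -2  |       82/3 ]
[ 0      0      0  -3772/525  |  -3772/175 ]
Back-substitution:
x_4 = (-3772/175) / (-3772/525) = 3
x_3 = (82/3 - (-2)*(3)) / (-25/3) = -4
x_2 = (143/2 - (-13/4)*(-4) - (9)*(3)) / (-63/4) = -2
x_1 = (38 - (-7)*(-2) - (-5)*(-4) - (8)*(3)) / 4 = -5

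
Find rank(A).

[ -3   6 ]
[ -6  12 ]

Row reduction:
R2 <- R2 - (2)*R1:  [ 0  0 ]
Row echelon form:
[ -3  6 ]
[  0  0 ]
Nonzero rows / pivot columns: 1

rank(A) = 1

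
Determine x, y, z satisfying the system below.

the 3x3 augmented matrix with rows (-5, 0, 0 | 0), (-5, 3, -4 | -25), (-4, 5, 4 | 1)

Forward elimination on [A|b]:
R2 <- R2 - (1)*R1:  [   0    3   -4  -25 ]
R3 <- R3 - (4/5)*R1:  [ 0  5  4  1 ]
R3 <- R3 - (5/3)*R2:  [     0      0   32/3  128/3 ]
Row echelon form:
[ -5  0     0  |      0 ]
[  0  3    -4  |    -25 ]
[  0  0  32/3  |  128/3 ]
Back-substitution:
z = (128/3) / (32/3) = 4
y = (-25 - (-4)*(4)) / 3 = -3
x = (0) / -5 = 0

(0, -3, 4)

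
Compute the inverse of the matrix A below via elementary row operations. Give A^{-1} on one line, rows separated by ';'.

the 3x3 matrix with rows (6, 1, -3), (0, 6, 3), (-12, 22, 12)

Gauss-Jordan on [A | I]:
R1 <- (1/6)*R1:  [    1   1/6  -1/2  |   1/6     0     0 ]
R3 <- R3 - (-12)*R1:  [  0  24   6  |   2   0   1 ]
R2 <- (1/6)*R2:  [   0    1  1/2  |    0  1/6    0 ]
R1 <- R1 - (1/6)*R2:  [     1      0  -7/12  |    1/6  -1/36      0 ]
R3 <- R3 - (24)*R2:  [  0   0  -6  |   2  -4   1 ]
R3 <- (1/-6)*R3:  [    0     0     1  |  -1/3   2/3  -1/6 ]
R1 <- R1 - (-7/12)*R3:  [     1      0      0  |  -1/36  13/36  -7/72 ]
R2 <- R2 - (1/2)*R3:  [    0     1     0  |   1/6  -1/6  1/12 ]
Right block of [I | A^{-1}] is the inverse:
[ -1/36  13/36  -7/72 ]
[   1/6   -1/6   1/12 ]
[  -1/3    2/3   -1/6 ]

inverse = [-1/36 13/36 -7/72; 1/6 -1/6 1/12; -1/3 2/3 -1/6]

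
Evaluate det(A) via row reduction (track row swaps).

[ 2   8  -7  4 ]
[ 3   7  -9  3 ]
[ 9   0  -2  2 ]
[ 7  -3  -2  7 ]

det(A) = -1430

Forward elimination:
R2 <- R2 - (3/2)*R1:  [   0   -5  3/2   -3 ]
R3 <- R3 - (9/2)*R1:  [    0   -36  59/2   -16 ]
R4 <- R4 - (7/2)*R1:  [    0   -31  45/2    -7 ]
R3 <- R3 - (36/5)*R2:  [      0       0  187/10    28/5 ]
R4 <- R4 - (31/5)*R2:  [    0     0  66/5  58/5 ]
R4 <- R4 - (12/17)*R3:  [      0       0       0  130/17 ]
Upper-triangular form:
[ 2   8      -7       4 ]
[ 0  -5     3/2      -3 ]
[ 0   0  187/10    28/5 ]
[ 0   0       0  130/17 ]
det(A) = (-1)^0 * (2) * (-5) * (187/10) * (130/17) = -1430  (0 row swaps -> sign +1)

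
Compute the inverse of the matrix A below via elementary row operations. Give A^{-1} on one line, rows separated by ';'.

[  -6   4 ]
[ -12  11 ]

inverse = [-11/18 2/9; -2/3 1/3]

Gauss-Jordan on [A | I]:
R1 <- (1/-6)*R1:  [    1  -2/3  |  -1/6     0 ]
R2 <- R2 - (-12)*R1:  [  0   3  |  -2   1 ]
R2 <- (1/3)*R2:  [    0     1  |  -2/3   1/3 ]
R1 <- R1 - (-2/3)*R2:  [      1       0  |  -11/18     2/9 ]
Right block of [I | A^{-1}] is the inverse:
[ -11/18  2/9 ]
[   -2/3  1/3 ]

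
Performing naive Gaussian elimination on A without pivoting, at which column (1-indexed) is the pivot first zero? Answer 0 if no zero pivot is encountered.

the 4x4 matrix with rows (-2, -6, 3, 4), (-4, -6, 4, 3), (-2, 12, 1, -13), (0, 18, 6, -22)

first zero-pivot column = 0

Naive forward elimination:
R2 <- R2 - (2)*R1:  [  0   6  -2  -5 ]
R3 <- R3 - (1)*R1:  [   0   18   -2  -17 ]
R3 <- R3 - (3)*R2:  [  0   0   4  -2 ]
R4 <- R4 - (3)*R2:  [  0   0  12  -7 ]
R4 <- R4 - (3)*R3:  [  0   0   0  -1 ]
All pivots nonzero; naive elimination completes without hitting a zero pivot.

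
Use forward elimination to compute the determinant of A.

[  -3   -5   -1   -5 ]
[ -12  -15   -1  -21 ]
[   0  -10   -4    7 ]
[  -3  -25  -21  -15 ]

Forward elimination:
R2 <- R2 - (4)*R1:  [  0   5   3  -1 ]
R4 <- R4 - (1)*R1:  [   0  -20  -20  -10 ]
R3 <- R3 - (-2)*R2:  [ 0  0  2  5 ]
R4 <- R4 - (-4)*R2:  [   0    0   -8  -14 ]
R4 <- R4 - (-4)*R3:  [ 0  0  0  6 ]
Upper-triangular form:
[ -3  -5  -1  -5 ]
[  0   5   3  -1 ]
[  0   0   2   5 ]
[  0   0   0   6 ]
det(A) = (-1)^0 * (-3) * (5) * (2) * (6) = -180  (0 row swaps -> sign +1)

det(A) = -180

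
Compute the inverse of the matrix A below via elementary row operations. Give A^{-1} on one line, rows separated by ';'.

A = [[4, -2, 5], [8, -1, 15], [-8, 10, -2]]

inverse = [37/6 -23/12 25/24; 13/3 -4/3 5/6; -3 1 -1/2]

Gauss-Jordan on [A | I]:
R1 <- (1/4)*R1:  [    1  -1/2   5/4  |   1/4     0     0 ]
R2 <- R2 - (8)*R1:  [  0   3   5  |  -2   1   0 ]
R3 <- R3 - (-8)*R1:  [ 0  6  8  |  2  0  1 ]
R2 <- (1/3)*R2:  [    0     1   5/3  |  -2/3   1/3     0 ]
R1 <- R1 - (-1/2)*R2:  [     1      0  25/12  |  -1/12    1/6      0 ]
R3 <- R3 - (6)*R2:  [  0   0  -2  |   6  -2   1 ]
R3 <- (1/-2)*R3:  [    0     0     1  |    -3     1  -1/2 ]
R1 <- R1 - (25/12)*R3:  [      1       0       0  |    37/6  -23/12   25/24 ]
R2 <- R2 - (5/3)*R3:  [    0     1     0  |  13/3  -4/3   5/6 ]
Right block of [I | A^{-1}] is the inverse:
[ 37/6  -23/12  25/24 ]
[ 13/3    -4/3    5/6 ]
[   -3       1   -1/2 ]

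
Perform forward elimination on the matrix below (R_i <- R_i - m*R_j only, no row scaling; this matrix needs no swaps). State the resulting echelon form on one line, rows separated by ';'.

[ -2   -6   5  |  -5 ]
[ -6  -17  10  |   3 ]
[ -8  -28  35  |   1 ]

Forward elimination:
R2 <- R2 - (3)*R1:  [  0   1  -5  18 ]
R3 <- R3 - (4)*R1:  [  0  -4  15  21 ]
R3 <- R3 - (-4)*R2:  [  0   0  -5  93 ]
Row echelon form:
[ -2  -6   5  |  -5 ]
[  0   1  -5  |  18 ]
[  0   0  -5  |  93 ]

REF = [-2 -6 5 -5; 0 1 -5 18; 0 0 -5 93]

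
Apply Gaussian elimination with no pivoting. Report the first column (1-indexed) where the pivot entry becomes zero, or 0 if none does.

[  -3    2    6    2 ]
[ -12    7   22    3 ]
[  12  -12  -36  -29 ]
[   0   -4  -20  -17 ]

Naive forward elimination:
R2 <- R2 - (4)*R1:  [  0  -1  -2  -5 ]
R3 <- R3 - (-4)*R1:  [   0   -4  -12  -21 ]
R3 <- R3 - (4)*R2:  [  0   0  -4  -1 ]
R4 <- R4 - (4)*R2:  [   0    0  -12    3 ]
R4 <- R4 - (3)*R3:  [ 0  0  0  6 ]
All pivots nonzero; naive elimination completes without hitting a zero pivot.

first zero-pivot column = 0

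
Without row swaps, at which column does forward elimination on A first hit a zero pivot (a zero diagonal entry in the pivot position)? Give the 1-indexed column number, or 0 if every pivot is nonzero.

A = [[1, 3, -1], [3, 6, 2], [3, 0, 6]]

first zero-pivot column = 0

Naive forward elimination:
R2 <- R2 - (3)*R1:  [  0  -3   5 ]
R3 <- R3 - (3)*R1:  [  0  -9   9 ]
R3 <- R3 - (3)*R2:  [  0   0  -6 ]
All pivots nonzero; naive elimination completes without hitting a zero pivot.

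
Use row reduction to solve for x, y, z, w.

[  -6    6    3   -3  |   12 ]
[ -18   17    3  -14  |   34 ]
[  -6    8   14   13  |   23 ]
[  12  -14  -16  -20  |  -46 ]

Forward elimination on [A|b]:
R2 <- R2 - (3)*R1:  [  0  -1  -6  -5  -2 ]
R3 <- R3 - (1)*R1:  [  0   2  11  16  11 ]
R4 <- R4 - (-2)*R1:  [   0   -2  -10  -26  -22 ]
R3 <- R3 - (-2)*R2:  [  0   0  -1   6   7 ]
R4 <- R4 - (2)*R2:  [   0    0    2  -16  -18 ]
R4 <- R4 - (-2)*R3:  [  0   0   0  -4  -4 ]
Row echelon form:
[ -6   6   3  -3  |  12 ]
[  0  -1  -6  -5  |  -2 ]
[  0   0  -1   6  |   7 ]
[  0   0   0  -4  |  -4 ]
Back-substitution:
w = (-4) / -4 = 1
z = (7 - (6)*(1)) / -1 = -1
y = (-2 - (-6)*(-1) - (-5)*(1)) / -1 = 3
x = (12 - (6)*(3) - (3)*(-1) - (-3)*(1)) / -6 = 0

(0, 3, -1, 1)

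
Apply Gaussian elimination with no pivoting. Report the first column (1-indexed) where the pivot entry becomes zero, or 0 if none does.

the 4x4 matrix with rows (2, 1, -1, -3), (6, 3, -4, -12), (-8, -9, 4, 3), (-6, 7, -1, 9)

Naive forward elimination:
R2 <- R2 - (3)*R1:  [  0   0  -1  -3 ]
R3 <- R3 - (-4)*R1:  [  0  -5   0  -9 ]
R4 <- R4 - (-3)*R1:  [  0  10  -4   0 ]
Matrix at this point:
[ 2   1  -1  -3 ]
[ 0   0  -1  -3 ]
[ 0  -5   0  -9 ]
[ 0  10  -4   0 ]
Pivot entry (2,2) is zero but row 3 has -5 in column 2 -> naive elimination stops; a row interchange (e.g. R2 <-> R3) would be required here.

first zero-pivot column = 2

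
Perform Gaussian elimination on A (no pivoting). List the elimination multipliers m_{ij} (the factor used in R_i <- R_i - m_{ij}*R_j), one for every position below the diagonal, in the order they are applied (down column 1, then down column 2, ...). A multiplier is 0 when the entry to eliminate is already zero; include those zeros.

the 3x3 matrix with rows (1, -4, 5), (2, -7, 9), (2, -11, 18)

multipliers: 2, 2, -3

Forward elimination:
R2 <- R2 - (2)*R1:  [  0   1  -1 ]
R3 <- R3 - (2)*R1:  [  0  -3   8 ]
R3 <- R3 - (-3)*R2:  [ 0  0  5 ]
Multipliers (in order of application): m_{21} = 2, m_{31} = 2, m_{32} = -3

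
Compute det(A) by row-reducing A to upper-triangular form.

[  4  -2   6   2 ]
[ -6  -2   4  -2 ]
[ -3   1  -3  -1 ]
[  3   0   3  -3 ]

Forward elimination:
R2 <- R2 - (-3/2)*R1:  [  0  -5  13   1 ]
R3 <- R3 - (-3/4)*R1:  [    0  -1/2   3/2   1/2 ]
R4 <- R4 - (3/4)*R1:  [    0   3/2  -3/2  -9/2 ]
R3 <- R3 - (1/10)*R2:  [   0    0  1/5  2/5 ]
R4 <- R4 - (-3/10)*R2:  [     0      0   12/5  -21/5 ]
R4 <- R4 - (12)*R3:  [  0   0   0  -9 ]
Upper-triangular form:
[ 4  -2    6    2 ]
[ 0  -5   13    1 ]
[ 0   0  1/5  2/5 ]
[ 0   0    0   -9 ]
det(A) = (-1)^0 * (4) * (-5) * (1/5) * (-9) = 36  (0 row swaps -> sign +1)

det(A) = 36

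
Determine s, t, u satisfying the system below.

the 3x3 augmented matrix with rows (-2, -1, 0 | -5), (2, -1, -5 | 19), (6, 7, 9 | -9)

Forward elimination on [A|b]:
R2 <- R2 - (-1)*R1:  [  0  -2  -5  14 ]
R3 <- R3 - (-3)*R1:  [   0    4    9  -24 ]
R3 <- R3 - (-2)*R2:  [  0   0  -1   4 ]
Row echelon form:
[ -2  -1   0  |  -5 ]
[  0  -2  -5  |  14 ]
[  0   0  -1  |   4 ]
Back-substitution:
u = (4) / -1 = -4
t = (14 - (-5)*(-4)) / -2 = 3
s = (-5 - (-1)*(3)) / -2 = 1

(1, 3, -4)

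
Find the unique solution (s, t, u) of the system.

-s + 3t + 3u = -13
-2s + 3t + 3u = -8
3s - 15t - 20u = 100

(-5, -1, -5)

Forward elimination on [A|b]:
R2 <- R2 - (2)*R1:  [  0  -3  -3  18 ]
R3 <- R3 - (-3)*R1:  [   0   -6  -11   61 ]
R3 <- R3 - (2)*R2:  [  0   0  -5  25 ]
Row echelon form:
[ -1   3   3  |  -13 ]
[  0  -3  -3  |   18 ]
[  0   0  -5  |   25 ]
Back-substitution:
u = (25) / -5 = -5
t = (18 - (-3)*(-5)) / -3 = -1
s = (-13 - (3)*(-1) - (3)*(-5)) / -1 = -5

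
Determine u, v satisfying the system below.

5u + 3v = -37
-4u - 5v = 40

Forward elimination on [A|b]:
R2 <- R2 - (-4/5)*R1:  [     0  -13/5   52/5 ]
Row echelon form:
[ 5      3  |   -37 ]
[ 0  -13/5  |  52/5 ]
Back-substitution:
v = (52/5) / (-13/5) = -4
u = (-37 - (3)*(-4)) / 5 = -5

(-5, -4)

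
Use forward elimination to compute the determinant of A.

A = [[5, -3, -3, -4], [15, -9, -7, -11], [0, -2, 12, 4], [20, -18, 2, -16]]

Forward elimination:
R2 <- R2 - (3)*R1:  [ 0  0  2  1 ]
R4 <- R4 - (4)*R1:  [  0  -6  14   0 ]
R2 <-> R3   (pivot in column 2 was zero)
[ 5  -3  -3  -4 ]
[ 0  -2  12   4 ]
[ 0   0   2   1 ]
[ 0  -6  14   0 ]
R4 <- R4 - (3)*R2:  [   0    0  -22  -12 ]
R4 <- R4 - (-11)*R3:  [  0   0   0  -1 ]
Upper-triangular form:
[ 5  -3  -3  -4 ]
[ 0  -2  12   4 ]
[ 0   0   2   1 ]
[ 0   0   0  -1 ]
det(A) = (-1)^1 * (5) * (-2) * (2) * (-1) = -20  (1 row swap -> sign -1)

det(A) = -20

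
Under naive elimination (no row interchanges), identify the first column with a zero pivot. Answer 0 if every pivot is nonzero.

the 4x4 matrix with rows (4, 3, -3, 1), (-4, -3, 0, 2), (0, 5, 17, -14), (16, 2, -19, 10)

first zero-pivot column = 2

Naive forward elimination:
R2 <- R2 - (-1)*R1:  [  0   0  -3   3 ]
R4 <- R4 - (4)*R1:  [   0  -10   -7    6 ]
Matrix at this point:
[ 4    3  -3    1 ]
[ 0    0  -3    3 ]
[ 0    5  17  -14 ]
[ 0  -10  -7    6 ]
Pivot entry (2,2) is zero but row 3 has 5 in column 2 -> naive elimination stops; a row interchange (e.g. R2 <-> R3) would be required here.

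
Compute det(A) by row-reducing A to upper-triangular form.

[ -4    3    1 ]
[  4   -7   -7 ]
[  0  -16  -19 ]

Forward elimination:
R2 <- R2 - (-1)*R1:  [  0  -4  -6 ]
R3 <- R3 - (4)*R2:  [ 0  0  5 ]
Upper-triangular form:
[ -4   3   1 ]
[  0  -4  -6 ]
[  0   0   5 ]
det(A) = (-1)^0 * (-4) * (-4) * (5) = 80  (0 row swaps -> sign +1)

det(A) = 80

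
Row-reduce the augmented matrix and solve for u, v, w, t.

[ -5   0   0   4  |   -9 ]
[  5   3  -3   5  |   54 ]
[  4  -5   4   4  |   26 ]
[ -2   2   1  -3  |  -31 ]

(5, -2, -5, 4)

Forward elimination on [A|b]:
R2 <- R2 - (-1)*R1:  [  0   3  -3   9  45 ]
R3 <- R3 - (-4/5)*R1:  [    0    -5     4  36/5  94/5 ]
R4 <- R4 - (2/5)*R1:  [      0       2       1   -23/5  -137/5 ]
R3 <- R3 - (-5/3)*R2:  [     0      0     -1  111/5  469/5 ]
R4 <- R4 - (2/3)*R2:  [      0       0       3   -53/5  -287/5 ]
R4 <- R4 - (-3)*R3:  [   0    0    0   56  224 ]
Row echelon form:
[ -5  0   0      4  |     -9 ]
[  0  3  -3      9  |     45 ]
[  0  0  -1  111/5  |  469/5 ]
[  0  0   0     56  |    224 ]
Back-substitution:
t = (224) / 56 = 4
w = (469/5 - (111/5)*(4)) / -1 = -5
v = (45 - (-3)*(-5) - (9)*(4)) / 3 = -2
u = (-9 - (4)*(4)) / -5 = 5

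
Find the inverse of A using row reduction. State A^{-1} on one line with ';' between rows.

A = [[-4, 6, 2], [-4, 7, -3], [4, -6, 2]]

inverse = [1/4 3/2 2; 1/4 1 5/4; 1/4 0 1/4]

Gauss-Jordan on [A | I]:
R1 <- (1/-4)*R1:  [    1  -3/2  -1/2  |  -1/4     0     0 ]
R2 <- R2 - (-4)*R1:  [  0   1  -5  |  -1   1   0 ]
R3 <- R3 - (4)*R1:  [ 0  0  4  |  1  0  1 ]
R1 <- R1 - (-3/2)*R2:  [    1     0    -8  |  -7/4   3/2     0 ]
R3 <- (1/4)*R3:  [   0    0    1  |  1/4    0  1/4 ]
R1 <- R1 - (-8)*R3:  [   1    0    0  |  1/4  3/2    2 ]
R2 <- R2 - (-5)*R3:  [   0    1    0  |  1/4    1  5/4 ]
Right block of [I | A^{-1}] is the inverse:
[ 1/4  3/2    2 ]
[ 1/4    1  5/4 ]
[ 1/4    0  1/4 ]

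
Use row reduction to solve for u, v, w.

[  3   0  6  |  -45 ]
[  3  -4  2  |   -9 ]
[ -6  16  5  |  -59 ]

Forward elimination on [A|b]:
R2 <- R2 - (1)*R1:  [  0  -4  -4  36 ]
R3 <- R3 - (-2)*R1:  [    0    16    17  -149 ]
R3 <- R3 - (-4)*R2:  [  0   0   1  -5 ]
Row echelon form:
[ 3   0   6  |  -45 ]
[ 0  -4  -4  |   36 ]
[ 0   0   1  |   -5 ]
Back-substitution:
w = (-5) / 1 = -5
v = (36 - (-4)*(-5)) / -4 = -4
u = (-45 - (6)*(-5)) / 3 = -5

(-5, -4, -5)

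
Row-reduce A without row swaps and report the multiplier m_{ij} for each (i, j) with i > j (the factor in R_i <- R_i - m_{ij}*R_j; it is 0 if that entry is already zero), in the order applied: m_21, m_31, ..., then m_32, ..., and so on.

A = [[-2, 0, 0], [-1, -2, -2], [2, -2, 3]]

Forward elimination:
R2 <- R2 - (1/2)*R1:  [  0  -2  -2 ]
R3 <- R3 - (-1)*R1:  [  0  -2   3 ]
R3 <- R3 - (1)*R2:  [ 0  0  5 ]
Multipliers (in order of application): m_{21} = 1/2, m_{31} = -1, m_{32} = 1

multipliers: 1/2, -1, 1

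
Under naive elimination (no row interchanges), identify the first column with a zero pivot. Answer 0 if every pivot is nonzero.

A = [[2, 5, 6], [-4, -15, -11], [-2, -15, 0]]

Naive forward elimination:
R2 <- R2 - (-2)*R1:  [  0  -5   1 ]
R3 <- R3 - (-1)*R1:  [   0  -10    6 ]
R3 <- R3 - (2)*R2:  [ 0  0  4 ]
All pivots nonzero; naive elimination completes without hitting a zero pivot.

first zero-pivot column = 0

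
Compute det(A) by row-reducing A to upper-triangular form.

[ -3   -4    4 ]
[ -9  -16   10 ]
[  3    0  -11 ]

Forward elimination:
R2 <- R2 - (3)*R1:  [  0  -4  -2 ]
R3 <- R3 - (-1)*R1:  [  0  -4  -7 ]
R3 <- R3 - (1)*R2:  [  0   0  -5 ]
Upper-triangular form:
[ -3  -4   4 ]
[  0  -4  -2 ]
[  0   0  -5 ]
det(A) = (-1)^0 * (-3) * (-4) * (-5) = -60  (0 row swaps -> sign +1)

det(A) = -60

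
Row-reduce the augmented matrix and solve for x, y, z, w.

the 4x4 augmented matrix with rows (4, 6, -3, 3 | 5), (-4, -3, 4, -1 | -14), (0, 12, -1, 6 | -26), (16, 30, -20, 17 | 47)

Forward elimination on [A|b]:
R2 <- R2 - (-1)*R1:  [  0   3   1   2  -9 ]
R4 <- R4 - (4)*R1:  [  0   6  -8   5  27 ]
R3 <- R3 - (4)*R2:  [  0   0  -5  -2  10 ]
R4 <- R4 - (2)*R2:  [   0    0  -10    1   45 ]
R4 <- R4 - (2)*R3:  [  0   0   0   5  25 ]
Row echelon form:
[ 4  6  -3   3  |   5 ]
[ 0  3   1   2  |  -9 ]
[ 0  0  -5  -2  |  10 ]
[ 0  0   0   5  |  25 ]
Back-substitution:
w = (25) / 5 = 5
z = (10 - (-2)*(5)) / -5 = -4
y = (-9 - (1)*(-4) - (2)*(5)) / 3 = -5
x = (5 - (6)*(-5) - (-3)*(-4) - (3)*(5)) / 4 = 2

(2, -5, -4, 5)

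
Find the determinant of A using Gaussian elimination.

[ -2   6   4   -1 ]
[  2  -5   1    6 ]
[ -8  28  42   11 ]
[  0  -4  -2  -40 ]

Forward elimination:
R2 <- R2 - (-1)*R1:  [ 0  1  5  5 ]
R3 <- R3 - (4)*R1:  [  0   4  26  15 ]
R3 <- R3 - (4)*R2:  [  0   0   6  -5 ]
R4 <- R4 - (-4)*R2:  [   0    0   18  -20 ]
R4 <- R4 - (3)*R3:  [  0   0   0  -5 ]
Upper-triangular form:
[ -2  6  4  -1 ]
[  0  1  5   5 ]
[  0  0  6  -5 ]
[  0  0  0  -5 ]
det(A) = (-1)^0 * (-2) * (1) * (6) * (-5) = 60  (0 row swaps -> sign +1)

det(A) = 60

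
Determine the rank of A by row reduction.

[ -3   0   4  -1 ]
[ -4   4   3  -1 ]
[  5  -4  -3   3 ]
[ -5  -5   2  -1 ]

Row reduction:
R2 <- R2 - (4/3)*R1:  [    0     4  -7/3   1/3 ]
R3 <- R3 - (-5/3)*R1:  [    0    -4  11/3   4/3 ]
R4 <- R4 - (5/3)*R1:  [     0     -5  -14/3    2/3 ]
R3 <- R3 - (-1)*R2:  [   0    0  4/3  5/3 ]
R4 <- R4 - (-5/4)*R2:  [      0       0  -91/12   13/12 ]
R4 <- R4 - (-91/16)*R3:  [      0       0       0  169/16 ]
Row echelon form:
[ -3  0     4      -1 ]
[  0  4  -7/3     1/3 ]
[  0  0   4/3     5/3 ]
[  0  0     0  169/16 ]
Nonzero rows / pivot columns: 4

rank(A) = 4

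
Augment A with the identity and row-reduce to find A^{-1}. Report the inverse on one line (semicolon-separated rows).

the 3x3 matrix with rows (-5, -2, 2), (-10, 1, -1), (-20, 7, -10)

Gauss-Jordan on [A | I]:
R1 <- (1/-5)*R1:  [    1   2/5  -2/5  |  -1/5     0     0 ]
R2 <- R2 - (-10)*R1:  [  0   5  -5  |  -2   1   0 ]
R3 <- R3 - (-20)*R1:  [   0   15  -18  |   -4    0    1 ]
R2 <- (1/5)*R2:  [    0     1    -1  |  -2/5   1/5     0 ]
R1 <- R1 - (2/5)*R2:  [     1      0      0  |  -1/25  -2/25      0 ]
R3 <- R3 - (15)*R2:  [  0   0  -3  |   2  -3   1 ]
R3 <- (1/-3)*R3:  [    0     0     1  |  -2/3     1  -1/3 ]
R2 <- R2 - (-1)*R3:  [      0       1       0  |  -16/15     6/5    -1/3 ]
Right block of [I | A^{-1}] is the inverse:
[  -1/25  -2/25     0 ]
[ -16/15    6/5  -1/3 ]
[   -2/3      1  -1/3 ]

inverse = [-1/25 -2/25 0; -16/15 6/5 -1/3; -2/3 1 -1/3]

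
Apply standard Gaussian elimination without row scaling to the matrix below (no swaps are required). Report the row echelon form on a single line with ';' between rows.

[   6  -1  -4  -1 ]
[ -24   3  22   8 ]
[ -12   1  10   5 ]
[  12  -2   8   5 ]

REF = [6 -1 -4 -1; 0 -1 6 4; 0 0 -4 -1; 0 0 0 3]

Forward elimination:
R2 <- R2 - (-4)*R1:  [  0  -1   6   4 ]
R3 <- R3 - (-2)*R1:  [  0  -1   2   3 ]
R4 <- R4 - (2)*R1:  [  0   0  16   7 ]
R3 <- R3 - (1)*R2:  [  0   0  -4  -1 ]
R4 <- R4 - (-4)*R3:  [ 0  0  0  3 ]
Row echelon form:
[ 6  -1  -4  -1 ]
[ 0  -1   6   4 ]
[ 0   0  -4  -1 ]
[ 0   0   0   3 ]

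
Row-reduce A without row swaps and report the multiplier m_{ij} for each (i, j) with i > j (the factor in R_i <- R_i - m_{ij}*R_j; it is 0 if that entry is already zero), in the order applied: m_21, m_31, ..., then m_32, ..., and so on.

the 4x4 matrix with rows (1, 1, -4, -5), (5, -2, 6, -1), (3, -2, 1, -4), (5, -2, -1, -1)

multipliers: 5, 3, 5, 5/7, 1, 49/39

Forward elimination:
R2 <- R2 - (5)*R1:  [  0  -7  26  24 ]
R3 <- R3 - (3)*R1:  [  0  -5  13  11 ]
R4 <- R4 - (5)*R1:  [  0  -7  19  24 ]
R3 <- R3 - (5/7)*R2:  [     0      0  -39/7  -43/7 ]
R4 <- R4 - (1)*R2:  [  0   0  -7   0 ]
R4 <- R4 - (49/39)*R3:  [      0       0       0  301/39 ]
Multipliers (in order of application): m_{21} = 5, m_{31} = 3, m_{41} = 5, m_{32} = 5/7, m_{42} = 1, m_{43} = 49/39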